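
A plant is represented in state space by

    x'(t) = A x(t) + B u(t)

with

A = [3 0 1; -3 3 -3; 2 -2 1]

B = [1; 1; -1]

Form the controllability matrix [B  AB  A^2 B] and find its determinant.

AB = [[2], [3], [-1]]
A^2B = [[5], [6], [-3]]
Controllability matrix C = [B  AB  A^2B] = [[1, 2, 5], [1, 3, 6], [-1, -1, -3]]
Expanding along the first row, det(C) = 1·(3·(-3) - 6·(-1)) - 2·(1·(-3) - 6·(-1)) + 5·(1·(-1) - 3·(-1)) = 1·(-3) - 2·3 + 5·2 = 1
Since det(C) ≠ 0, rank(C) = 3 and the system is completely controllable.

1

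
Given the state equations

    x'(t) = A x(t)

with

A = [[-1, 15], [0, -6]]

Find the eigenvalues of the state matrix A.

-6, -1

det(sI - A) = s^2 - (tr A)s + det A, with tr A = (-1) + (-6) = -7 and det A = (-1)·(-6) - 15·0 = 6 - 0 = 6.
So p(s) = det(sI - A) = s^2 + 7s + 6.
Factor s^2 + 7s + 6: two numbers with sum -7 and product 6 are -1 and -6, so s^2 + 7s + 6 = (s + 1)(s + 6).
Hence p(s) = (s + 1) (s + 6), with roots -6, -1.
All eigenvalues have negative real part, so the system is asymptotically stable.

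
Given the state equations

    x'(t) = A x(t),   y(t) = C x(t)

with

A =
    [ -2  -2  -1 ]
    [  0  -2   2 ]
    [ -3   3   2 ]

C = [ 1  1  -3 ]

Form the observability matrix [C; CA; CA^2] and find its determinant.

CA = [[7, -13, -5]]
CA^2 = [[1, -3, -43]]
Observability matrix O = [C; CA; CA^2] = [[1, 1, -3], [7, -13, -5], [1, -3, -43]]
Expanding along the first row, det(O) = 1·((-13)·(-43) - (-5)·(-3)) - 1·(7·(-43) - (-5)·1) + (-3)·(7·(-3) - (-13)·1) = 1·544 - 1·(-296) + (-3)·(-8) = 864
Since det(O) ≠ 0, rank(O) = 3 and the system is completely observable.

864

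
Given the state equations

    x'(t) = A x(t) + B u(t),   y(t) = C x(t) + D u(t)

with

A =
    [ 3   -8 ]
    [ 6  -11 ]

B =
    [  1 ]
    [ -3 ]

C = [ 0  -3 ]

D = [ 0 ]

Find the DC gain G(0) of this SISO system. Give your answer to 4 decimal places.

G(0) = C(-A)^{-1}B + D = -C A^{-1} B + D.
det A = 15, so A^{-1} = (1/15)·adj(A) = [[-11/15, 8/15], [-2/5, 1/5]]
A^{-1} B = [-7/3, -1]^T
C A^{-1} B = 3
G(0) = D - C A^{-1} B = 0 - (3) = -3

-3.0000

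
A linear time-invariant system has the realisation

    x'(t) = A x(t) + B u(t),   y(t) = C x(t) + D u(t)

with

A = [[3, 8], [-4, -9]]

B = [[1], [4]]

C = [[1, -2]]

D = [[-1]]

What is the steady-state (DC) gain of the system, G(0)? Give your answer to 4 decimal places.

13.6000

G(0) = C(-A)^{-1}B + D = -C A^{-1} B + D.
det A = 5, so A^{-1} = (1/5)·adj(A) = [[-9/5, -8/5], [4/5, 3/5]]
A^{-1} B = [-41/5, 16/5]^T
C A^{-1} B = -73/5
G(0) = D - C A^{-1} B = -1 - (-73/5) = 68/5 ≈ 13.6000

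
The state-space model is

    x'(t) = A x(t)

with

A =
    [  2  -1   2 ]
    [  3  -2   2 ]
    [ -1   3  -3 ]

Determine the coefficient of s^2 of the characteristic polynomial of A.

3

Expand det(sI - A) for the 3×3 matrix.
p(s) = s^3 + 3s^2 - 5s - 7.
(Check: constant term = det(-A) = (-1)^3 det A = -7; coefficient of s^2 = -tr A = 3.)
The coefficient of s^2 is 3.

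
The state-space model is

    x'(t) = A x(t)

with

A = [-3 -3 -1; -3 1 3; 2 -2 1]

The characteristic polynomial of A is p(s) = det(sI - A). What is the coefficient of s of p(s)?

-6

Expand det(sI - A) for the 3×3 matrix.
p(s) = s^3 + s^2 - 6s + 52.
(Check: constant term = det(-A) = (-1)^3 det A = 52; coefficient of s^2 = -tr A = 1.)
The coefficient of s is -6.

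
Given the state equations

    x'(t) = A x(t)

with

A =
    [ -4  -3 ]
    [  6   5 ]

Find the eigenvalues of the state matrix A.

-1, 2

det(sI - A) = s^2 - (tr A)s + det A, with tr A = (-4) + 5 = 1 and det A = (-4)·5 - (-3)·6 = -20 - (-18) = -2.
So p(s) = det(sI - A) = s^2 - s - 2.
Factor s^2 - s - 2: two numbers with sum 1 and product -2 are 2 and -1, so s^2 - s - 2 = (s - 2)(s + 1).
Hence p(s) = (s - 2) (s + 1), with roots -1, 2.
At least one eigenvalue has non-negative real part, so the system is not asymptotically stable.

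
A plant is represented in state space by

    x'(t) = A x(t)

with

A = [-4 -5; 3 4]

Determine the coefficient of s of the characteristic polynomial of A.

0

For a 2×2 matrix, det(sI - A) = s^2 - (tr A)s + det A.
tr A = 0, det A = -1.
So p(s) = s^2 - 1.
The coefficient of s is 0.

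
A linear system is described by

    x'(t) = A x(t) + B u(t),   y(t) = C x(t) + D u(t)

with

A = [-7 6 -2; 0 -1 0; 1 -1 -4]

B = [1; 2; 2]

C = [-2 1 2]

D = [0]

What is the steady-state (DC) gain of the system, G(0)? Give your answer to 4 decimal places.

G(0) = C(-A)^{-1}B + D = -C A^{-1} B + D.
det A = -30, so A^{-1} = (1/-30)·adj(A) = [[-2/15, -13/15, 1/15], [0, -1, 0], [-1/30, 1/30, -7/30]]
A^{-1} B = [-26/15, -2, -13/30]^T
C A^{-1} B = 3/5
G(0) = D - C A^{-1} B = 0 - (3/5) = -3/5 ≈ -0.6000

-0.6000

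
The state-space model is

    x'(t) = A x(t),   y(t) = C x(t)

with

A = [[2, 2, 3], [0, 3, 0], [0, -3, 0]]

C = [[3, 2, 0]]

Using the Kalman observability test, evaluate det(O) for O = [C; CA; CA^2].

CA = [[6, 12, 9]]
CA^2 = [[12, 21, 18]]
Observability matrix O = [C; CA; CA^2] = [[3, 2, 0], [6, 12, 9], [12, 21, 18]]
Expanding along the first row, det(O) = 3·(12·18 - 9·21) - 2·(6·18 - 9·12) + 0·(6·21 - 12·12) = 3·27 - 2·0 + 0·(-18) = 81
Since det(O) ≠ 0, rank(O) = 3 and the system is completely observable.

81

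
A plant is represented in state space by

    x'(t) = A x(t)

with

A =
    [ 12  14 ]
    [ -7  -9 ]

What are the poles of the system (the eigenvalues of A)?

-2, 5

det(sI - A) = s^2 - (tr A)s + det A, with tr A = 12 + (-9) = 3 and det A = 12·(-9) - 14·(-7) = -108 - (-98) = -10.
So p(s) = det(sI - A) = s^2 - 3s - 10.
Factor s^2 - 3s - 10: two numbers with sum 3 and product -10 are 5 and -2, so s^2 - 3s - 10 = (s - 5)(s + 2).
Hence p(s) = (s - 5) (s + 2), with roots -2, 5.
At least one eigenvalue has non-negative real part, so the system is not asymptotically stable.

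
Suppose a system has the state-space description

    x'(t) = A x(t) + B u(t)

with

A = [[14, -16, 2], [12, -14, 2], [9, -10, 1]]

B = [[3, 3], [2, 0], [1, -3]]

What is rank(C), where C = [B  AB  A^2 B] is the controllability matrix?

2

AB = [[12, 36], [10, 30], [8, 24]]
A^2B = [[24, 72], [20, 60], [16, 48]]
Controllability matrix C = [B  AB  A^2B] = [[3, 3, 12, 36, 24, 72], [2, 0, 10, 30, 20, 60], [1, -3, 8, 24, 16, 48]]
The rows r1, r2, r3 of C are linearly dependent: r1 - 2·r2 + r3 = 0 (check each entry), so rank(C) ≤ 2.
The 2×2 minor from rows 1, 2, columns 1, 2 is 3·0 - 3·2 = 0 - 6 = -6 ≠ 0, so rank(C) = 2.
rank(C) = 2 < n = 3, so the pair (A, B) is not completely controllable.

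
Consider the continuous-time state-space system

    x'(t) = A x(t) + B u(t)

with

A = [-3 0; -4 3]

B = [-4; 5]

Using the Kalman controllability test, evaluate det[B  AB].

AB = [[12], [31]]
Controllability matrix C = [B  AB] = [[-4, 12], [5, 31]]
det(C) = (-4)·31 - 12·5 = -124 - 60 = -184
Since det(C) ≠ 0, rank(C) = 2 and the system is completely controllable.

-184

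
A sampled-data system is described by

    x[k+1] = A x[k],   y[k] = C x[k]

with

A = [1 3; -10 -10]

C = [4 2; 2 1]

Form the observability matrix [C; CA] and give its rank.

CA = [[-16, -8], [-8, -4]]
Observability matrix O = [C; CA] = [[4, 2], [2, 1], [-16, -8], [-8, -4]]
Every row of O is a scalar multiple of row 1 = [4, 2] (multipliers 1, 1/2, -4, -2), so the rows span a one-dimensional space.
O ≠ 0, hence rank(O) = 1.
rank(O) = 1 < n = 2, so the pair (A, C) is not completely observable.

1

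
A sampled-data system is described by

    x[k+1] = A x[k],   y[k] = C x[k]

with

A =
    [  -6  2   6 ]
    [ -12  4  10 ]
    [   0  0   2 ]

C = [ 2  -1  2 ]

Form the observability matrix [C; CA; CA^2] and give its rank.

2

CA = [[0, 0, 6]]
CA^2 = [[0, 0, 12]]
Observability matrix O = [C; CA; CA^2] = [[2, -1, 2], [0, 0, 6], [0, 0, 12]]
The columns c1, c2, c3 of O are linearly dependent: c1 + 2·c2 = 0 (check each entry), so rank(O) ≤ 2.
The 2×2 minor from rows 1, 2, columns 1, 3 is 2·6 - 2·0 = 12 - 0 = 12 ≠ 0, so rank(O) = 2.
rank(O) = 2 < n = 3, so the pair (A, C) is not completely observable.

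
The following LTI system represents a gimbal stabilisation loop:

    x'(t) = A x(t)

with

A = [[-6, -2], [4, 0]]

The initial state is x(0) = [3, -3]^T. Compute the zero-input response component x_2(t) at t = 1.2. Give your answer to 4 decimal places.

-0.0247

det(sI - A) = s^2 - (tr A)s + det A, with tr A = (-6) + 0 = -6 and det A = (-6)·0 - (-2)·4 = 0 - (-8) = 8.
So p(s) = det(sI - A) = s^2 + 6s + 8.
Factor s^2 + 6s + 8: two numbers with sum -6 and product 8 are -2 and -4, so s^2 + 6s + 8 = (s + 2)(s + 4).
Hence p(s) = (s + 2) (s + 4), with roots -4, -2.
The eigenvalues -4, -2 are distinct and real, so A is diagonalisable and x(t) = e^{At} x(0) = V diag(e^{λ_i t}) V^{-1} x(0), where the columns of V are the eigenvectors.
λ = -4: A - (-4)I = [[-2, -2], [4, 4]]. Row 1 gives (-2)·v1 + (-2)·v2 = 0, so take v_1 = [-1, 1]^T.
λ = -2: A - (-2)I = [[-4, -2], [4, 2]]. Row 1 gives (-4)·v1 + (-2)·v2 = 0, so take v_2 = [-1, 2]^T.
V = [v_1 v_2] = [[-1, -1], [1, 2]] has det V = -1, so V^{-1} = adj(V)/det V = [[-2, -1], [1, 1]].
Modal coordinates z(0) = V^{-1} x(0): (-2)·3 + (-1)·(-3) = -3; 1·3 + 1·(-3) = 0; so z(0) = [-3, 0]^T.
x_2(t) = Σ_i (v_i)_2 · z_i(0) · e^{λ_i t} (row 2 of V times the modal terms).
x_2(1.2) = 1·(-3)·e^{-4·1.2} + 2·0·e^{-2·1.2} = (-3)·0.008230 + 0·0.090718 = -0.0247.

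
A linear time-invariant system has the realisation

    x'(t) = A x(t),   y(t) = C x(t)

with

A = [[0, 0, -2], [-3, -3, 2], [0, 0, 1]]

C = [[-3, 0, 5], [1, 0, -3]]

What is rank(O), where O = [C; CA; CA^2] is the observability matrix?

CA = [[0, 0, 11], [0, 0, -5]]
CA^2 = [[0, 0, 11], [0, 0, -5]]
Observability matrix O = [C; CA; CA^2] = [[-3, 0, 5], [1, 0, -3], [0, 0, 11], [0, 0, -5], [0, 0, 11], [0, 0, -5]]
Column 2 of O is identically zero, so rank(O) ≤ 2.
The 2×2 minor from rows 1, 2, columns 1, 3 is (-3)·(-3) - 5·1 = 9 - 5 = 4 ≠ 0, so rank(O) = 2.
rank(O) = 2 < n = 3, so the pair (A, C) is not completely observable.

2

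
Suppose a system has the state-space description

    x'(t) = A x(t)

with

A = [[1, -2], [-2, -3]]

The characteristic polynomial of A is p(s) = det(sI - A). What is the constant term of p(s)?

-7

For a 2×2 matrix, det(sI - A) = s^2 - (tr A)s + det A.
tr A = -2, det A = -7.
So p(s) = s^2 + 2s - 7.
The constant term is -7.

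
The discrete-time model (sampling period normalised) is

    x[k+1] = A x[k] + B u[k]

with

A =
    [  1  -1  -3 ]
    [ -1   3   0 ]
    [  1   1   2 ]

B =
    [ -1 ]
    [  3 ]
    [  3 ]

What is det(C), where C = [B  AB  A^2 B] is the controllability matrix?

-674

AB = [[-13], [10], [8]]
A^2B = [[-47], [43], [13]]
Controllability matrix C = [B  AB  A^2B] = [[-1, -13, -47], [3, 10, 43], [3, 8, 13]]
Expanding along the first row, det(C) = (-1)·(10·13 - 43·8) - (-13)·(3·13 - 43·3) + (-47)·(3·8 - 10·3) = (-1)·(-214) - (-13)·(-90) + (-47)·(-6) = -674
Since det(C) ≠ 0, rank(C) = 3 and the system is completely controllable.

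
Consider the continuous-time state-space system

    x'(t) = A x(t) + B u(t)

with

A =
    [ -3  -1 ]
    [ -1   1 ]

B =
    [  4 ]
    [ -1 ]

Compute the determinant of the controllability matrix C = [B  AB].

AB = [[-11], [-5]]
Controllability matrix C = [B  AB] = [[4, -11], [-1, -5]]
det(C) = 4·(-5) - (-11)·(-1) = -20 - 11 = -31
Since det(C) ≠ 0, rank(C) = 2 and the system is completely controllable.

-31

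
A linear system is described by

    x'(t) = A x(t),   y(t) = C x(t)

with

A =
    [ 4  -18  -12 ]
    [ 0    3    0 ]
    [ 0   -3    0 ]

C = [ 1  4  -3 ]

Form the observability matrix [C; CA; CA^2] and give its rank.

CA = [[4, 3, -12]]
CA^2 = [[16, -27, -48]]
Observability matrix O = [C; CA; CA^2] = [[1, 4, -3], [4, 3, -12], [16, -27, -48]]
The columns c1, c2, c3 of O are linearly dependent: 3·c1 + c3 = 0 (check each entry), so rank(O) ≤ 2.
The 2×2 minor from rows 1, 2, columns 1, 2 is 1·3 - 4·4 = 3 - 16 = -13 ≠ 0, so rank(O) = 2.
rank(O) = 2 < n = 3, so the pair (A, C) is not completely observable.

2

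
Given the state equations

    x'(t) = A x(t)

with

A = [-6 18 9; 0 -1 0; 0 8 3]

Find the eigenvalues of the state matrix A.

-6, -1, 3

det(sI - A) = s^3 - (tr A)s^2 + (M11 + M22 + M33)s - det A, where Mii is the 2×2 principal minor of A obtained by deleting row i and column i.
tr A = (-6) + (-1) + 3 = -4; M11 = (-1)·3 - 0·8 = -3 - 0 = -3; M22 = (-6)·3 - 9·0 = -18 - 0 = -18; M33 = (-6)·(-1) - 18·0 = 6 - 0 = 6; sum of minors = -15.
det A = (-6)·((-1)·3 - 0·8) - 18·(0·3 - 0·0) + 9·(0·8 - (-1)·0) = (-6)·(-3) - 18·0 + 9·0 = 18.
So p(s) = det(sI - A) = s^3 + 4s^2 - 15s - 18.
Rational-root test: any integer root divides -18. Testing small divisors, s = -1 works: p(-1) = -1 + 4 + 15 + (-18) = 0, so (s + 1) is a factor.
Dividing, p(s) = (s + 1)(s^2 + 3s - 18).
Factor s^2 + 3s - 18: two numbers with sum -3 and product -18 are 3 and -6, so s^2 + 3s - 18 = (s - 3)(s + 6).
Hence p(s) = (s - 3) (s + 1) (s + 6), with roots -6, -1, 3.
At least one eigenvalue has non-negative real part, so the system is not asymptotically stable.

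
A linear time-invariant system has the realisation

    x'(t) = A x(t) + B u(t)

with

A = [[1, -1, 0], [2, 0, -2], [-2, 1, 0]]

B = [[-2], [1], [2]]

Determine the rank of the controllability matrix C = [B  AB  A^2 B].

AB = [[-3], [-8], [5]]
A^2B = [[5], [-16], [-2]]
Controllability matrix C = [B  AB  A^2B] = [[-2, -3, 5], [1, -8, -16], [2, 5, -2]]
det(C) = (-2)·((-8)·(-2) - (-16)·5) - (-3)·(1·(-2) - (-16)·2) + 5·(1·5 - (-8)·2) = (-2)·96 - (-3)·30 + 5·21 = 3 ≠ 0, so rank(C) = 3.
rank(C) = 3 = n, so the pair (A, B) is completely controllable.

3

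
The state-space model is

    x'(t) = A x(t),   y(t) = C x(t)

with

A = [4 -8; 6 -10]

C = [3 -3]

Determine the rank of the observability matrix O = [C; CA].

CA = [[-6, 6]]
Observability matrix O = [C; CA] = [[3, -3], [-6, 6]]
Every row of O is a scalar multiple of row 1 = [3, -3] (multipliers 1, -2), so the rows span a one-dimensional space.
O ≠ 0, hence rank(O) = 1.
rank(O) = 1 < n = 2, so the pair (A, C) is not completely observable.

1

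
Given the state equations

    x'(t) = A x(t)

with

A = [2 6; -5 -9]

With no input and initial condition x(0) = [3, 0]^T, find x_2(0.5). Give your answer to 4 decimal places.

det(sI - A) = s^2 - (tr A)s + det A, with tr A = 2 + (-9) = -7 and det A = 2·(-9) - 6·(-5) = -18 - (-30) = 12.
So p(s) = det(sI - A) = s^2 + 7s + 12.
Factor s^2 + 7s + 12: two numbers with sum -7 and product 12 are -3 and -4, so s^2 + 7s + 12 = (s + 3)(s + 4).
Hence p(s) = (s + 3) (s + 4), with roots -4, -3.
The eigenvalues -4, -3 are distinct and real, so A is diagonalisable and x(t) = e^{At} x(0) = V diag(e^{λ_i t}) V^{-1} x(0), where the columns of V are the eigenvectors.
λ = -4: A - (-4)I = [[6, 6], [-5, -5]]. Row 1 gives 6·v1 + 6·v2 = 0, so take v_1 = [1, -1]^T.
λ = -3: A - (-3)I = [[5, 6], [-5, -6]]. Row 1 gives 5·v1 + 6·v2 = 0, so take v_2 = [6, -5]^T.
V = [v_1 v_2] = [[1, 6], [-1, -5]] has det V = 1, so V^{-1} = adj(V)/det V = [[-5, -6], [1, 1]].
Modal coordinates z(0) = V^{-1} x(0): (-5)·3 + (-6)·0 = -15; 1·3 + 1·0 = 3; so z(0) = [-15, 3]^T.
x_2(t) = Σ_i (v_i)_2 · z_i(0) · e^{λ_i t} (row 2 of V times the modal terms).
x_2(0.5) = (-1)·(-15)·e^{-4·0.5} + (-5)·3·e^{-3·0.5} = 15·0.135335 + (-15)·0.223130 = -1.3169.

-1.3169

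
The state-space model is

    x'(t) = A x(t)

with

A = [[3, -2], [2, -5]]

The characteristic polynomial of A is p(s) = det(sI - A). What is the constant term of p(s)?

-11

For a 2×2 matrix, det(sI - A) = s^2 - (tr A)s + det A.
tr A = -2, det A = -11.
So p(s) = s^2 + 2s - 11.
The constant term is -11.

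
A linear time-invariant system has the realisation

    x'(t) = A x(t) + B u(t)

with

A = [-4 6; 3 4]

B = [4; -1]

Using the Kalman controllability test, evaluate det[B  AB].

AB = [[-22], [8]]
Controllability matrix C = [B  AB] = [[4, -22], [-1, 8]]
det(C) = 4·8 - (-22)·(-1) = 32 - 22 = 10
Since det(C) ≠ 0, rank(C) = 2 and the system is completely controllable.

10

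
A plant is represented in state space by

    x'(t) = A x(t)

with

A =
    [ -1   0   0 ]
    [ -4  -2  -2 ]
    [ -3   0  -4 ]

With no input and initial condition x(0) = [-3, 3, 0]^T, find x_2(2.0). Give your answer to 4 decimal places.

0.8110

det(sI - A) = s^3 - (tr A)s^2 + (M11 + M22 + M33)s - det A, where Mii is the 2×2 principal minor of A obtained by deleting row i and column i.
tr A = (-1) + (-2) + (-4) = -7; M11 = (-2)·(-4) - (-2)·0 = 8 - 0 = 8; M22 = (-1)·(-4) - 0·(-3) = 4 - 0 = 4; M33 = (-1)·(-2) - 0·(-4) = 2 - 0 = 2; sum of minors = 14.
det A = (-1)·((-2)·(-4) - (-2)·0) - 0·((-4)·(-4) - (-2)·(-3)) + 0·((-4)·0 - (-2)·(-3)) = (-1)·8 - 0·10 + 0·(-6) = -8.
So p(s) = det(sI - A) = s^3 + 7s^2 + 14s + 8.
Rational-root test: any integer root divides 8. Testing small divisors, s = -1 works: p(-1) = -1 + 7 + (-14) + 8 = 0, so (s + 1) is a factor.
Dividing, p(s) = (s + 1)(s^2 + 6s + 8).
Factor s^2 + 6s + 8: two numbers with sum -6 and product 8 are -2 and -4, so s^2 + 6s + 8 = (s + 2)(s + 4).
Hence p(s) = (s + 1) (s + 2) (s + 4), with roots -4, -2, -1.
The eigenvalues -4, -2, -1 are distinct and real, so A is diagonalisable and x(t) = e^{At} x(0) = V diag(e^{λ_i t}) V^{-1} x(0), where the columns of V are the eigenvectors.
λ = -4: A - (-4)I = [[3, 0, 0], [-4, 2, -2], [-3, 0, 0]]. v must be orthogonal to every row; (row 1) × (row 2) = [0, 6, 6], so take v_1 = [0, -1, -1]^T.
λ = -2: A - (-2)I = [[1, 0, 0], [-4, 0, -2], [-3, 0, -2]]. v must be orthogonal to every row; (row 1) × (row 2) = [0, 2, 0], so take v_2 = [0, 1, 0]^T.
λ = -1: A - (-1)I = [[0, 0, 0], [-4, -1, -2], [-3, 0, -3]]. v must be orthogonal to every row; (row 2) × (row 3) = [3, -6, -3], so take v_3 = [1, -2, -1]^T.
V = [v_1 v_2 v_3] = [[0, 0, 1], [-1, 1, -2], [-1, 0, -1]] has det V = 1, so V^{-1} = adj(V)/det V = [[-1, 0, -1], [1, 1, -1], [1, 0, 0]].
Modal coordinates z(0) = V^{-1} x(0): (-1)·(-3) + 0·3 + (-1)·0 = 3; 1·(-3) + 1·3 + (-1)·0 = 0; 1·(-3) + 0·3 + 0·0 = -3; so z(0) = [3, 0, -3]^T.
x_2(t) = Σ_i (v_i)_2 · z_i(0) · e^{λ_i t} (row 2 of V times the modal terms).
x_2(2.0) = (-1)·3·e^{-4·2.0} + 1·0·e^{-2·2.0} + (-2)·(-3)·e^{-1·2.0} = (-3)·0.000335 + 0·0.018316 + 6·0.135335 = 0.8110.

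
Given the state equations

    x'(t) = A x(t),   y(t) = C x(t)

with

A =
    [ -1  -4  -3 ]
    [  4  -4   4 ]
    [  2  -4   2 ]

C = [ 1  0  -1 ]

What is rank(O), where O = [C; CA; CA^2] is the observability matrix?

3

CA = [[-3, 0, -5]]
CA^2 = [[-7, 32, -1]]
Observability matrix O = [C; CA; CA^2] = [[1, 0, -1], [-3, 0, -5], [-7, 32, -1]]
det(O) = 1·(0·(-1) - (-5)·32) - 0·((-3)·(-1) - (-5)·(-7)) + (-1)·((-3)·32 - 0·(-7)) = 1·160 - 0·(-32) + (-1)·(-96) = 256 ≠ 0, so rank(O) = 3.
rank(O) = 3 = n, so the pair (A, C) is completely observable.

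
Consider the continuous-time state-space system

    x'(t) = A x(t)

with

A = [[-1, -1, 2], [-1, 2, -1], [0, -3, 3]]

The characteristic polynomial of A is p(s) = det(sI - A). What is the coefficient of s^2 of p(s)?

Expand det(sI - A) for the 3×3 matrix.
p(s) = s^3 - 4s^2 - 3s.
(Check: constant term = det(-A) = (-1)^3 det A = 0; coefficient of s^2 = -tr A = -4.)
The coefficient of s^2 is -4.

-4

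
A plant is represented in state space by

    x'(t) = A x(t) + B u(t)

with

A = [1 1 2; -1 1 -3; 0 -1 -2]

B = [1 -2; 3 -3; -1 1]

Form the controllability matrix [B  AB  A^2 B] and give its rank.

AB = [[2, -3], [5, -4], [-1, 1]]
A^2B = [[5, -5], [6, -4], [-3, 2]]
Controllability matrix C = [B  AB  A^2B] = [[1, -2, 2, -3, 5, -5], [3, -3, 5, -4, 6, -4], [-1, 1, -1, 1, -3, 2]]
Take the 3×3 submatrix of C formed by columns 1, 2, 3: [[1, -2, 2], [3, -3, 5], [-1, 1, -1]]. Its determinant is 1·((-3)·(-1) - 5·1) - (-2)·(3·(-1) - 5·(-1)) + 2·(3·1 - (-3)·(-1)) = 1·(-2) - (-2)·2 + 2·0 = 2 ≠ 0.
So rank(C) ≥ 3; since C has 3 rows, rank(C) = 3.
rank(C) = 3 = n, so the pair (A, B) is completely controllable.

3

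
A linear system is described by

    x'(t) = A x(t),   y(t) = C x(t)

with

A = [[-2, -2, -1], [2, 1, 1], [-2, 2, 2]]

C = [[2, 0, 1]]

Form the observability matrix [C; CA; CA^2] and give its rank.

CA = [[-6, -2, 0]]
CA^2 = [[8, 10, 4]]
Observability matrix O = [C; CA; CA^2] = [[2, 0, 1], [-6, -2, 0], [8, 10, 4]]
det(O) = 2·((-2)·4 - 0·10) - 0·((-6)·4 - 0·8) + 1·((-6)·10 - (-2)·8) = 2·(-8) - 0·(-24) + 1·(-44) = -60 ≠ 0, so rank(O) = 3.
rank(O) = 3 = n, so the pair (A, C) is completely observable.

3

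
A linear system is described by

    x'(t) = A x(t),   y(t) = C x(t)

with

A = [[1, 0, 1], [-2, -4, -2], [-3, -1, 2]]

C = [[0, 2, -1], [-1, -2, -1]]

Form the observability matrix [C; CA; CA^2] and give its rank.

CA = [[-1, -7, -6], [6, 9, 1]]
CA^2 = [[31, 34, 1], [-15, -37, -10]]
Observability matrix O = [C; CA; CA^2] = [[0, 2, -1], [-1, -2, -1], [-1, -7, -6], [6, 9, 1], [31, 34, 1], [-15, -37, -10]]
Take the 3×3 submatrix of O formed by rows 1, 2, 3: [[0, 2, -1], [-1, -2, -1], [-1, -7, -6]]. Its determinant is 0·((-2)·(-6) - (-1)·(-7)) - 2·((-1)·(-6) - (-1)·(-1)) + (-1)·((-1)·(-7) - (-2)·(-1)) = 0·5 - 2·5 + (-1)·5 = -15 ≠ 0.
So rank(O) ≥ 3; since O has 3 columns, rank(O) = 3.
rank(O) = 3 = n, so the pair (A, C) is completely observable.

3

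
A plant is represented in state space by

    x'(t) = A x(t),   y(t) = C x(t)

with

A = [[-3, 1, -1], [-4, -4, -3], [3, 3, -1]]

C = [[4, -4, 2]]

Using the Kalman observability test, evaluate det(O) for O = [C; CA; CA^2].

CA = [[10, 26, 6]]
CA^2 = [[-116, -76, -94]]
Observability matrix O = [C; CA; CA^2] = [[4, -4, 2], [10, 26, 6], [-116, -76, -94]]
Expanding along the first row, det(O) = 4·(26·(-94) - 6·(-76)) - (-4)·(10·(-94) - 6·(-116)) + 2·(10·(-76) - 26·(-116)) = 4·(-1988) - (-4)·(-244) + 2·2256 = -4416
Since det(O) ≠ 0, rank(O) = 3 and the system is completely observable.

-4416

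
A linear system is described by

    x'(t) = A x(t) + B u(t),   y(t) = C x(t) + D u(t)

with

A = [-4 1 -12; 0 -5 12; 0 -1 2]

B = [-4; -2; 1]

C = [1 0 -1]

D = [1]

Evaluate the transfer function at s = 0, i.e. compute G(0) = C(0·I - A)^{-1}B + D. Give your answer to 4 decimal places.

-12.0000

G(0) = C(-A)^{-1}B + D = -C A^{-1} B + D.
det A = -8, so A^{-1} = (1/-8)·adj(A) = [[-1/4, -5/4, 6], [0, 1, -6], [0, 1/2, -5/2]]
A^{-1} B = [19/2, -8, -7/2]^T
C A^{-1} B = 13
G(0) = D - C A^{-1} B = 1 - (13) = -12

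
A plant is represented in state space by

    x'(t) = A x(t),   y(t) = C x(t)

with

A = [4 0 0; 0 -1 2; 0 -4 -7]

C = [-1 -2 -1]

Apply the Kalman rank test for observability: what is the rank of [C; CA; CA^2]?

CA = [[-4, 6, 3]]
CA^2 = [[-16, -18, -9]]
Observability matrix O = [C; CA; CA^2] = [[-1, -2, -1], [-4, 6, 3], [-16, -18, -9]]
The columns c1, c2, c3 of O are linearly dependent: -c2 + 2·c3 = 0 (check each entry), so rank(O) ≤ 2.
The 2×2 minor from rows 1, 2, columns 1, 2 is (-1)·6 - (-2)·(-4) = -6 - 8 = -14 ≠ 0, so rank(O) = 2.
rank(O) = 2 < n = 3, so the pair (A, C) is not completely observable.

2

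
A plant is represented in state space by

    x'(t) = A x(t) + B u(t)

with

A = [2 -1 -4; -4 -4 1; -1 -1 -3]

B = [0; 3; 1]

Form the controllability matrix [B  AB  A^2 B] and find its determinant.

147

AB = [[-7], [-11], [-6]]
A^2B = [[21], [66], [36]]
Controllability matrix C = [B  AB  A^2B] = [[0, -7, 21], [3, -11, 66], [1, -6, 36]]
Expanding along the first row, det(C) = 0·((-11)·36 - 66·(-6)) - (-7)·(3·36 - 66·1) + 21·(3·(-6) - (-11)·1) = 0·0 - (-7)·42 + 21·(-7) = 147
Since det(C) ≠ 0, rank(C) = 3 and the system is completely controllable.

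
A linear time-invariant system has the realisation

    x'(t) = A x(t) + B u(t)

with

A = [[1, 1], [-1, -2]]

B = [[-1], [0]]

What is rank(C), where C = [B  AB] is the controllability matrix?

AB = [[-1], [1]]
Controllability matrix C = [B  AB] = [[-1, -1], [0, 1]]
det(C) = (-1)·1 - (-1)·0 = -1 - 0 = -1 ≠ 0, so rank(C) = 2.
rank(C) = 2 = n, so the pair (A, B) is completely controllable.

2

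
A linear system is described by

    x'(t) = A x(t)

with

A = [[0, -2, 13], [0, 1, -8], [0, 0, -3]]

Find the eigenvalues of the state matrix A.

-3, 0, 1

det(sI - A) = s^3 - (tr A)s^2 + (M11 + M22 + M33)s - det A, where Mii is the 2×2 principal minor of A obtained by deleting row i and column i.
tr A = 0 + 1 + (-3) = -2; M11 = 1·(-3) - (-8)·0 = -3 - 0 = -3; M22 = 0·(-3) - 13·0 = 0 - 0 = 0; M33 = 0·1 - (-2)·0 = 0 - 0 = 0; sum of minors = -3.
det A = 0·(1·(-3) - (-8)·0) - (-2)·(0·(-3) - (-8)·0) + 13·(0·0 - 1·0) = 0·(-3) - (-2)·0 + 13·0 = 0.
So p(s) = det(sI - A) = s^3 + 2s^2 - 3s.
The constant term is 0, so p(s) = s(s^2 + 2s - 3).
Factor s^2 + 2s - 3: two numbers with sum -2 and product -3 are 1 and -3, so s^2 + 2s - 3 = (s - 1)(s + 3).
Hence p(s) = s (s - 1) (s + 3), with roots -3, 0, 1.
At least one eigenvalue has non-negative real part, so the system is not asymptotically stable.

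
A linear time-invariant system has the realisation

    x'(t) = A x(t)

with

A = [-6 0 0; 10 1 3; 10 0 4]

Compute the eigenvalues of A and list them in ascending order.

det(sI - A) = s^3 - (tr A)s^2 + (M11 + M22 + M33)s - det A, where Mii is the 2×2 principal minor of A obtained by deleting row i and column i.
tr A = (-6) + 1 + 4 = -1; M11 = 1·4 - 3·0 = 4 - 0 = 4; M22 = (-6)·4 - 0·10 = -24 - 0 = -24; M33 = (-6)·1 - 0·10 = -6 - 0 = -6; sum of minors = -26.
det A = (-6)·(1·4 - 3·0) - 0·(10·4 - 3·10) + 0·(10·0 - 1·10) = (-6)·4 - 0·10 + 0·(-10) = -24.
So p(s) = det(sI - A) = s^3 + s^2 - 26s + 24.
Rational-root test: any integer root divides 24. Testing small divisors, s = 1 works: p(1) = 1 + 1 + (-26) + 24 = 0, so (s - 1) is a factor.
Dividing, p(s) = (s - 1)(s^2 + 2s - 24).
Factor s^2 + 2s - 24: two numbers with sum -2 and product -24 are 4 and -6, so s^2 + 2s - 24 = (s - 4)(s + 6).
Hence p(s) = (s - 4) (s - 1) (s + 6), with roots -6, 1, 4.
At least one eigenvalue has non-negative real part, so the system is not asymptotically stable.

-6, 1, 4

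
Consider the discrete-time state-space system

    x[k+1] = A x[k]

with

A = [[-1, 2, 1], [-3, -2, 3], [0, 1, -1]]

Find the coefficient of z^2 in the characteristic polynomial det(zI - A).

Expand det(zI - A) for the 3×3 matrix.
p(z) = z^3 + 4z^2 + 8z + 8.
(Check: constant term = det(-A) = (-1)^3 det A = 8; coefficient of z^2 = -tr A = 4.)
The coefficient of z^2 is 4.

4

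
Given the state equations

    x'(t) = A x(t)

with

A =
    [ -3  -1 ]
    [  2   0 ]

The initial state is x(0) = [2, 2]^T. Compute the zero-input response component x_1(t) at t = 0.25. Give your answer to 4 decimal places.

0.5240

det(sI - A) = s^2 - (tr A)s + det A, with tr A = (-3) + 0 = -3 and det A = (-3)·0 - (-1)·2 = 0 - (-2) = 2.
So p(s) = det(sI - A) = s^2 + 3s + 2.
Factor s^2 + 3s + 2: two numbers with sum -3 and product 2 are -1 and -2, so s^2 + 3s + 2 = (s + 1)(s + 2).
Hence p(s) = (s + 1) (s + 2), with roots -2, -1.
The eigenvalues -2, -1 are distinct and real, so A is diagonalisable and x(t) = e^{At} x(0) = V diag(e^{λ_i t}) V^{-1} x(0), where the columns of V are the eigenvectors.
λ = -2: A - (-2)I = [[-1, -1], [2, 2]]. Row 1 gives (-1)·v1 + (-1)·v2 = 0, so take v_1 = [1, -1]^T.
λ = -1: A - (-1)I = [[-2, -1], [2, 1]]. Row 1 gives (-2)·v1 + (-1)·v2 = 0, so take v_2 = [1, -2]^T.
V = [v_1 v_2] = [[1, 1], [-1, -2]] has det V = -1, so V^{-1} = adj(V)/det V = [[2, 1], [-1, -1]].
Modal coordinates z(0) = V^{-1} x(0): 2·2 + 1·2 = 6; (-1)·2 + (-1)·2 = -4; so z(0) = [6, -4]^T.
x_1(t) = Σ_i (v_i)_1 · z_i(0) · e^{λ_i t} (row 1 of V times the modal terms).
x_1(0.25) = 1·6·e^{-2·0.25} + 1·(-4)·e^{-1·0.25} = 6·0.606531 + (-4)·0.778801 = 0.5240.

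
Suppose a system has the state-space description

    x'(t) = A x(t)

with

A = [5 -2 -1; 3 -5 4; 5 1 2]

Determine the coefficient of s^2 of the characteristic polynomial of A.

-2

Expand det(sI - A) for the 3×3 matrix.
p(s) = s^3 - 2s^2 - 18s + 126.
(Check: constant term = det(-A) = (-1)^3 det A = 126; coefficient of s^2 = -tr A = -2.)
The coefficient of s^2 is -2.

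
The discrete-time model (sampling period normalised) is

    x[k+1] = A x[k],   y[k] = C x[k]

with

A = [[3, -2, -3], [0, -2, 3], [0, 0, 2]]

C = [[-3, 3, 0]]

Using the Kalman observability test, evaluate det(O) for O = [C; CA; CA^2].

1215

CA = [[-9, 0, 18]]
CA^2 = [[-27, 18, 63]]
Observability matrix O = [C; CA; CA^2] = [[-3, 3, 0], [-9, 0, 18], [-27, 18, 63]]
Expanding along the first row, det(O) = (-3)·(0·63 - 18·18) - 3·((-9)·63 - 18·(-27)) + 0·((-9)·18 - 0·(-27)) = (-3)·(-324) - 3·(-81) + 0·(-162) = 1215
Since det(O) ≠ 0, rank(O) = 3 and the system is completely observable.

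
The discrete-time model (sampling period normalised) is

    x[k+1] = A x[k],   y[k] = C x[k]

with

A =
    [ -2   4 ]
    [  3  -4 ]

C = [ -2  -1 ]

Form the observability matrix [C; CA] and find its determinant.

CA = [[1, -4]]
Observability matrix O = [C; CA] = [[-2, -1], [1, -4]]
det(O) = (-2)·(-4) - (-1)·1 = 8 - (-1) = 9
Since det(O) ≠ 0, rank(O) = 2 and the system is completely observable.

9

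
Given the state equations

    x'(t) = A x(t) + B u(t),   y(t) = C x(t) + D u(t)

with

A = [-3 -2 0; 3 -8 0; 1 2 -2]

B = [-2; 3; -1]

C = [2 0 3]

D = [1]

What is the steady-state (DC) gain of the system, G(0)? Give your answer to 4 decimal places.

-2.7667

G(0) = C(-A)^{-1}B + D = -C A^{-1} B + D.
det A = -60, so A^{-1} = (1/-60)·adj(A) = [[-4/15, 1/15, 0], [-1/10, -1/10, 0], [-7/30, -1/15, -1/2]]
A^{-1} B = [11/15, -1/10, 23/30]^T
C A^{-1} B = 113/30
G(0) = D - C A^{-1} B = 1 - (113/30) = -83/30 ≈ -2.7667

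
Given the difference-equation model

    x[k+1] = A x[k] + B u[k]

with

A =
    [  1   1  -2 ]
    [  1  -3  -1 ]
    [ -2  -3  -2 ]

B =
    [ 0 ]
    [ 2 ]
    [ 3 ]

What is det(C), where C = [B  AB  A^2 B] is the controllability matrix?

AB = [[-4], [-9], [-12]]
A^2B = [[11], [35], [59]]
Controllability matrix C = [B  AB  A^2B] = [[0, -4, 11], [2, -9, 35], [3, -12, 59]]
Expanding along the first row, det(C) = 0·((-9)·59 - 35·(-12)) - (-4)·(2·59 - 35·3) + 11·(2·(-12) - (-9)·3) = 0·(-111) - (-4)·13 + 11·3 = 85
Since det(C) ≠ 0, rank(C) = 3 and the system is completely controllable.

85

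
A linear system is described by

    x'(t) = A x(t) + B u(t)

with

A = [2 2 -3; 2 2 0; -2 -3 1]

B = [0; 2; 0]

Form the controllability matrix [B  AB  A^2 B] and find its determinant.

-200

AB = [[4], [4], [-6]]
A^2B = [[34], [16], [-26]]
Controllability matrix C = [B  AB  A^2B] = [[0, 4, 34], [2, 4, 16], [0, -6, -26]]
Expanding along the first row, det(C) = 0·(4·(-26) - 16·(-6)) - 4·(2·(-26) - 16·0) + 34·(2·(-6) - 4·0) = 0·(-8) - 4·(-52) + 34·(-12) = -200
Since det(C) ≠ 0, rank(C) = 3 and the system is completely controllable.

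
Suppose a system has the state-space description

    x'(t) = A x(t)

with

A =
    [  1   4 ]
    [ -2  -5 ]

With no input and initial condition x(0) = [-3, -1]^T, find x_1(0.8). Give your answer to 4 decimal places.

det(sI - A) = s^2 - (tr A)s + det A, with tr A = 1 + (-5) = -4 and det A = 1·(-5) - 4·(-2) = -5 - (-8) = 3.
So p(s) = det(sI - A) = s^2 + 4s + 3.
Factor s^2 + 4s + 3: two numbers with sum -4 and product 3 are -1 and -3, so s^2 + 4s + 3 = (s + 1)(s + 3).
Hence p(s) = (s + 1) (s + 3), with roots -3, -1.
The eigenvalues -3, -1 are distinct and real, so A is diagonalisable and x(t) = e^{At} x(0) = V diag(e^{λ_i t}) V^{-1} x(0), where the columns of V are the eigenvectors.
λ = -3: A - (-3)I = [[4, 4], [-2, -2]]. Row 1 gives 4·v1 + 4·v2 = 0, so take v_1 = [-1, 1]^T.
λ = -1: A - (-1)I = [[2, 4], [-2, -4]]. Row 1 gives 2·v1 + 4·v2 = 0, so take v_2 = [-2, 1]^T.
V = [v_1 v_2] = [[-1, -2], [1, 1]] has det V = 1, so V^{-1} = adj(V)/det V = [[1, 2], [-1, -1]].
Modal coordinates z(0) = V^{-1} x(0): 1·(-3) + 2·(-1) = -5; (-1)·(-3) + (-1)·(-1) = 4; so z(0) = [-5, 4]^T.
x_1(t) = Σ_i (v_i)_1 · z_i(0) · e^{λ_i t} (row 1 of V times the modal terms).
x_1(0.8) = (-1)·(-5)·e^{-3·0.8} + (-2)·4·e^{-1·0.8} = 5·0.090718 + (-8)·0.449329 = -3.1410.

-3.1410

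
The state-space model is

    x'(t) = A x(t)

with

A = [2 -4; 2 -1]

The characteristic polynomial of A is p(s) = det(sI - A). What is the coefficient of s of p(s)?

-1

For a 2×2 matrix, det(sI - A) = s^2 - (tr A)s + det A.
tr A = 1, det A = 6.
So p(s) = s^2 - s + 6.
The coefficient of s is -1.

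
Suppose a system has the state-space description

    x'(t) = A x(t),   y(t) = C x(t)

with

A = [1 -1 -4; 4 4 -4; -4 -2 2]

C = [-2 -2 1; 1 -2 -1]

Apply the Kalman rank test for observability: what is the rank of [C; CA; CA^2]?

CA = [[-14, -8, 18], [-3, -7, 2]]
CA^2 = [[-118, -54, 124], [-39, -29, 44]]
Observability matrix O = [C; CA; CA^2] = [[-2, -2, 1], [1, -2, -1], [-14, -8, 18], [-3, -7, 2], [-118, -54, 124], [-39, -29, 44]]
Take the 3×3 submatrix of O formed by rows 1, 2, 3: [[-2, -2, 1], [1, -2, -1], [-14, -8, 18]]. Its determinant is (-2)·((-2)·18 - (-1)·(-8)) - (-2)·(1·18 - (-1)·(-14)) + 1·(1·(-8) - (-2)·(-14)) = (-2)·(-44) - (-2)·4 + 1·(-36) = 60 ≠ 0.
So rank(O) ≥ 3; since O has 3 columns, rank(O) = 3.
rank(O) = 3 = n, so the pair (A, C) is completely observable.

3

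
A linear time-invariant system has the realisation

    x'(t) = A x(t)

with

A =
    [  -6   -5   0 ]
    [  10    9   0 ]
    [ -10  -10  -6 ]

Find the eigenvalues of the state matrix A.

det(sI - A) = s^3 - (tr A)s^2 + (M11 + M22 + M33)s - det A, where Mii is the 2×2 principal minor of A obtained by deleting row i and column i.
tr A = (-6) + 9 + (-6) = -3; M11 = 9·(-6) - 0·(-10) = -54 - 0 = -54; M22 = (-6)·(-6) - 0·(-10) = 36 - 0 = 36; M33 = (-6)·9 - (-5)·10 = -54 - (-50) = -4; sum of minors = -22.
det A = (-6)·(9·(-6) - 0·(-10)) - (-5)·(10·(-6) - 0·(-10)) + 0·(10·(-10) - 9·(-10)) = (-6)·(-54) - (-5)·(-60) + 0·(-10) = 24.
So p(s) = det(sI - A) = s^3 + 3s^2 - 22s - 24.
Rational-root test: any integer root divides -24. Testing small divisors, s = -1 works: p(-1) = -1 + 3 + 22 + (-24) = 0, so (s + 1) is a factor.
Dividing, p(s) = (s + 1)(s^2 + 2s - 24).
Factor s^2 + 2s - 24: two numbers with sum -2 and product -24 are 4 and -6, so s^2 + 2s - 24 = (s - 4)(s + 6).
Hence p(s) = (s - 4) (s + 1) (s + 6), with roots -6, -1, 4.
At least one eigenvalue has non-negative real part, so the system is not asymptotically stable.

-6, -1, 4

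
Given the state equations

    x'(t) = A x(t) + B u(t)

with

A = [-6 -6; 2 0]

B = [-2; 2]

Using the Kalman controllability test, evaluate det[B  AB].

8

AB = [[0], [-4]]
Controllability matrix C = [B  AB] = [[-2, 0], [2, -4]]
det(C) = (-2)·(-4) - 0·2 = 8 - 0 = 8
Since det(C) ≠ 0, rank(C) = 2 and the system is completely controllable.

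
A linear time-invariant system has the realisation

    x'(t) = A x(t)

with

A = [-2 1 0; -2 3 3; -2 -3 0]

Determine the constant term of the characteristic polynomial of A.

24

Expand det(sI - A) for the 3×3 matrix.
p(s) = s^3 - s^2 + 5s + 24.
(Check: constant term = det(-A) = (-1)^3 det A = 24; coefficient of s^2 = -tr A = -1.)
The constant term is 24.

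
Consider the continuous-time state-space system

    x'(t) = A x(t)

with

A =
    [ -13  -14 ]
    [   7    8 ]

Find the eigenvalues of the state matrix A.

-6, 1

det(sI - A) = s^2 - (tr A)s + det A, with tr A = (-13) + 8 = -5 and det A = (-13)·8 - (-14)·7 = -104 - (-98) = -6.
So p(s) = det(sI - A) = s^2 + 5s - 6.
Factor s^2 + 5s - 6: two numbers with sum -5 and product -6 are 1 and -6, so s^2 + 5s - 6 = (s - 1)(s + 6).
Hence p(s) = (s - 1) (s + 6), with roots -6, 1.
At least one eigenvalue has non-negative real part, so the system is not asymptotically stable.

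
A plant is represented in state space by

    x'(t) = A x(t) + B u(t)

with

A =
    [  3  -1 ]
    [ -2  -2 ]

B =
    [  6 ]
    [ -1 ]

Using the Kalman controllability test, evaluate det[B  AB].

-41

AB = [[19], [-10]]
Controllability matrix C = [B  AB] = [[6, 19], [-1, -10]]
det(C) = 6·(-10) - 19·(-1) = -60 - (-19) = -41
Since det(C) ≠ 0, rank(C) = 2 and the system is completely controllable.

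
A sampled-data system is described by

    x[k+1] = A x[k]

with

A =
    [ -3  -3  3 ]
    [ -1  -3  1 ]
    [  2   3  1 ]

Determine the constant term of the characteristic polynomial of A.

-18

Expand det(zI - A) for the 3×3 matrix.
p(z) = z^3 + 5z^2 - 9z - 18.
(Check: constant term = det(-A) = (-1)^3 det A = -18; coefficient of z^2 = -tr A = 5.)
The constant term is -18.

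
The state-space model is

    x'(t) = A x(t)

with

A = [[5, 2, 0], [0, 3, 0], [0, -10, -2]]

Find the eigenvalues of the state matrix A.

-2, 3, 5

det(sI - A) = s^3 - (tr A)s^2 + (M11 + M22 + M33)s - det A, where Mii is the 2×2 principal minor of A obtained by deleting row i and column i.
tr A = 5 + 3 + (-2) = 6; M11 = 3·(-2) - 0·(-10) = -6 - 0 = -6; M22 = 5·(-2) - 0·0 = -10 - 0 = -10; M33 = 5·3 - 2·0 = 15 - 0 = 15; sum of minors = -1.
det A = 5·(3·(-2) - 0·(-10)) - 2·(0·(-2) - 0·0) + 0·(0·(-10) - 3·0) = 5·(-6) - 2·0 + 0·0 = -30.
So p(s) = det(sI - A) = s^3 - 6s^2 - s + 30.
Rational-root test: any integer root divides 30. Testing small divisors, s = -2 works: p(-2) = -8 + (-24) + 2 + 30 = 0, so (s + 2) is a factor.
Dividing, p(s) = (s + 2)(s^2 - 8s + 15).
Factor s^2 - 8s + 15: two numbers with sum 8 and product 15 are 5 and 3, so s^2 - 8s + 15 = (s - 5)(s - 3).
Hence p(s) = (s - 5) (s - 3) (s + 2), with roots -2, 3, 5.
At least one eigenvalue has non-negative real part, so the system is not asymptotically stable.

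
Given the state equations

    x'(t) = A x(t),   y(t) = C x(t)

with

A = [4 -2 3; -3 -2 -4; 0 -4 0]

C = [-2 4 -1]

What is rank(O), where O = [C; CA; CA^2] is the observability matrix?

3

CA = [[-20, 0, -22]]
CA^2 = [[-80, 128, -60]]
Observability matrix O = [C; CA; CA^2] = [[-2, 4, -1], [-20, 0, -22], [-80, 128, -60]]
det(O) = (-2)·(0·(-60) - (-22)·128) - 4·((-20)·(-60) - (-22)·(-80)) + (-1)·((-20)·128 - 0·(-80)) = (-2)·2816 - 4·(-560) + (-1)·(-2560) = -832 ≠ 0, so rank(O) = 3.
rank(O) = 3 = n, so the pair (A, C) is completely observable.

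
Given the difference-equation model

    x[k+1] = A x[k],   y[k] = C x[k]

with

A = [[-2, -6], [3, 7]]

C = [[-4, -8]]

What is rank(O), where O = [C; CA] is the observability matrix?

CA = [[-16, -32]]
Observability matrix O = [C; CA] = [[-4, -8], [-16, -32]]
Every row of O is a scalar multiple of row 1 = [-4, -8] (multipliers 1, 4), so the rows span a one-dimensional space.
O ≠ 0, hence rank(O) = 1.
rank(O) = 1 < n = 2, so the pair (A, C) is not completely observable.

1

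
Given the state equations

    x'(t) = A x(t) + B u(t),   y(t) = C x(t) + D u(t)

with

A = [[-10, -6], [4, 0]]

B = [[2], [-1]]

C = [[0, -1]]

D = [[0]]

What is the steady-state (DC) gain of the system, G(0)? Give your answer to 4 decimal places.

G(0) = C(-A)^{-1}B + D = -C A^{-1} B + D.
det A = 24, so A^{-1} = (1/24)·adj(A) = [[0, 1/4], [-1/6, -5/12]]
A^{-1} B = [-1/4, 1/12]^T
C A^{-1} B = -1/12
G(0) = D - C A^{-1} B = 0 - (-1/12) = 1/12 ≈ 0.0833

0.0833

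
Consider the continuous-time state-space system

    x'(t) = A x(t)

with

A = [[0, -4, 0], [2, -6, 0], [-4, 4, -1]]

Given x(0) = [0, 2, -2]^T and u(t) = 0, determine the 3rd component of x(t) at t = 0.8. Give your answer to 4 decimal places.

det(sI - A) = s^3 - (tr A)s^2 + (M11 + M22 + M33)s - det A, where Mii is the 2×2 principal minor of A obtained by deleting row i and column i.
tr A = 0 + (-6) + (-1) = -7; M11 = (-6)·(-1) - 0·4 = 6 - 0 = 6; M22 = 0·(-1) - 0·(-4) = 0 - 0 = 0; M33 = 0·(-6) - (-4)·2 = 0 - (-8) = 8; sum of minors = 14.
det A = 0·((-6)·(-1) - 0·4) - (-4)·(2·(-1) - 0·(-4)) + 0·(2·4 - (-6)·(-4)) = 0·6 - (-4)·(-2) + 0·(-16) = -8.
So p(s) = det(sI - A) = s^3 + 7s^2 + 14s + 8.
Rational-root test: any integer root divides 8. Testing small divisors, s = -1 works: p(-1) = -1 + 7 + (-14) + 8 = 0, so (s + 1) is a factor.
Dividing, p(s) = (s + 1)(s^2 + 6s + 8).
Factor s^2 + 6s + 8: two numbers with sum -6 and product 8 are -2 and -4, so s^2 + 6s + 8 = (s + 2)(s + 4).
Hence p(s) = (s + 1) (s + 2) (s + 4), with roots -4, -2, -1.
The eigenvalues -4, -2, -1 are distinct and real, so A is diagonalisable and x(t) = e^{At} x(0) = V diag(e^{λ_i t}) V^{-1} x(0), where the columns of V are the eigenvectors.
λ = -4: A - (-4)I = [[4, -4, 0], [2, -2, 0], [-4, 4, 3]]. v must be orthogonal to every row; (row 1) × (row 3) = [-12, -12, 0], so take v_1 = [-1, -1, 0]^T.
λ = -2: A - (-2)I = [[2, -4, 0], [2, -4, 0], [-4, 4, 1]]. v must be orthogonal to every row; (row 1) × (row 3) = [-4, -2, -8], so take v_2 = [2, 1, 4]^T.
λ = -1: A - (-1)I = [[1, -4, 0], [2, -5, 0], [-4, 4, 0]]. v must be orthogonal to every row; (row 1) × (row 2) = [0, 0, 3], so take v_3 = [0, 0, 1]^T.
V = [v_1 v_2 v_3] = [[-1, 2, 0], [-1, 1, 0], [0, 4, 1]] has det V = 1, so V^{-1} = adj(V)/det V = [[1, -2, 0], [1, -1, 0], [-4, 4, 1]].
Modal coordinates z(0) = V^{-1} x(0): 1·0 + (-2)·2 + 0·(-2) = -4; 1·0 + (-1)·2 + 0·(-2) = -2; (-4)·0 + 4·2 + 1·(-2) = 6; so z(0) = [-4, -2, 6]^T.
x_3(t) = Σ_i (v_i)_3 · z_i(0) · e^{λ_i t} (row 3 of V times the modal terms).
x_3(0.8) = 0·(-4)·e^{-4·0.8} + 4·(-2)·e^{-2·0.8} + 1·6·e^{-1·0.8} = 0·0.040762 + (-8)·0.201897 + 6·0.449329 = 1.0808.

1.0808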